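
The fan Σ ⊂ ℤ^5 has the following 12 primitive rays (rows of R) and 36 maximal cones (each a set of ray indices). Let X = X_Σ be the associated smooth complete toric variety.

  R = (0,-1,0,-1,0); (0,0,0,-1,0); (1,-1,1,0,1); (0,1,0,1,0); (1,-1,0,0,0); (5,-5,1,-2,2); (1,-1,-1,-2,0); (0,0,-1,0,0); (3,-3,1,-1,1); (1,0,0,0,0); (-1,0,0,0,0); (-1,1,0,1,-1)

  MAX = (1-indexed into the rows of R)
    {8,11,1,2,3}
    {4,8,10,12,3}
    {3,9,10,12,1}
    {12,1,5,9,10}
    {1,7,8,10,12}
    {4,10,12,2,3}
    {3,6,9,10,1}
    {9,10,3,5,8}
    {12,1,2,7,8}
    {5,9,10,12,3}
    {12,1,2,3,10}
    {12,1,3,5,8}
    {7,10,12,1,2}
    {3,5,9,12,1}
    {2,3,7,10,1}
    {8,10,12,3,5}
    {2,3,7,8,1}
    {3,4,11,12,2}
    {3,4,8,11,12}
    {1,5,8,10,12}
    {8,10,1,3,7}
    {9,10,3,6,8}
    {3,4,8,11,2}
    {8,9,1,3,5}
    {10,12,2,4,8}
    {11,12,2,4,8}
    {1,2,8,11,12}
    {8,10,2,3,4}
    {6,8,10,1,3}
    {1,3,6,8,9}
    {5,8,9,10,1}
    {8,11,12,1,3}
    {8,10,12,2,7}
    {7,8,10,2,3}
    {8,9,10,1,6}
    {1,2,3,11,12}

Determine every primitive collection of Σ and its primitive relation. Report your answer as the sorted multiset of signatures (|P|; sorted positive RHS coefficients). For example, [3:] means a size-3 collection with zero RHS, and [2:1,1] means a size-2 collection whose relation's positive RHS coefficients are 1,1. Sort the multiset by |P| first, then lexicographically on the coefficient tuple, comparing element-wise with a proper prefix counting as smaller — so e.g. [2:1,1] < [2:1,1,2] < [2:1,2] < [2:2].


Minimal non-faces — 25 found among 12 rays, 36 max cones:

  {1,4}:  v_{1} + v_{4} = 0 — sig = [2:]
  {10,11}:  v_{10} + v_{11} = 0 — sig = [2:]
  {2,5}:  v_{2} + v_{5} = v_{1} + v_{10} — sig = [2:1,1]
  {6,12}:  v_{6} + v_{12} = v_{5} + v_{9} — sig = [2:1,1]
  {4,7}:  v_{4} + v_{7} = v_{2} + v_{8} + v_{10} — sig = [2:1,1,1]
  {4,9}:  v_{4} + v_{9} = v_{3} + v_{5} + v_{10} — sig = [2:1,1,1]
  {7,11}:  v_{7} + v_{11} = v_{1} + v_{2} + v_{8} — sig = [2:1,1,1]
  {9,11}:  v_{9} + v_{11} = v_{1} + v_{3} + v_{5} — sig = [2:1,1,1]
  {4,5}:  v_{4} + v_{5} = v_{3} + v_{8} + v_{10} + v_{12} — sig = [2:1,1,1,1]
  {4,6}:  v_{4} + v_{6} = v_{3} + v_{8} + v_{9} + v_{10} — sig = [2:1,1,1,1]
  {5,11}:  v_{5} + v_{11} = v_{1} + v_{3} + v_{8} + v_{12} — sig = [2:1,1,1,1]
  {6,11}:  v_{6} + v_{11} = v_{1} + v_{3} + v_{8} + v_{9} — sig = [2:1,1,1,1]
  {7,9}:  v_{7} + v_{9} = 3·v_{1} + v_{3} + v_{8} + 3·v_{10} — sig = [2:1,1,3,3]
  {5,6}:  v_{5} + v_{6} = v_{8} + 2·v_{9} — sig = [2:1,2]
  {2,9}:  v_{2} + v_{9} = 2·v_{1} + v_{3} + 2·v_{10} — sig = [2:1,2,2]
  {5,7}:  v_{5} + v_{7} = 2·v_{1} + v_{8} + 2·v_{10} — sig = [2:1,2,2]
  {2,6}:  v_{2} + v_{6} = 3·v_{1} + 2·v_{3} + v_{8} + 3·v_{10} — sig = [2:1,2,3,3]
  {6,7}:  v_{6} + v_{7} = 4·v_{1} + 2·v_{3} + 2·v_{8} + 4·v_{10} — sig = [2:2,2,4,4]
  {3,7,12}:  v_{3} + v_{7} + v_{12} = v_{1} + v_{10} — sig = [3:1,1]
  {8,9,12}:  v_{8} + v_{9} + v_{12} = 2·v_{5} — sig = [3:2]
  {2,3,8,12}:  v_{2} + v_{3} + v_{8} + v_{12} = 0 — sig = [4:]
  {1,2,8,10}:  v_{1} + v_{2} + v_{8} + v_{10} = v_{7} — sig = [4:1]
  {1,3,5,10}:  v_{1} + v_{3} + v_{5} + v_{10} = v_{9} — sig = [4:1]
  {1,3,8,9,10}:  v_{1} + v_{3} + v_{8} + v_{9} + v_{10} = v_{6} — sig = [5:1]
  {1,3,8,10,12}:  v_{1} + v_{3} + v_{8} + v_{10} + v_{12} = v_{5} — sig = [5:1]

so the primitive-relation signature multiset is
[[2:], [2:], [2:1,1], [2:1,1], [2:1,1,1], [2:1,1,1], [2:1,1,1], [2:1,1,1], [2:1,1,1,1], [2:1,1,1,1], [2:1,1,1,1], [2:1,1,1,1], [2:1,1,3,3], [2:1,2], [2:1,2,2], [2:1,2,2], [2:1,2,3,3], [2:2,2,4,4], [3:1,1], [3:2], [4:], [4:1], [4:1], [5:1], [5:1]]


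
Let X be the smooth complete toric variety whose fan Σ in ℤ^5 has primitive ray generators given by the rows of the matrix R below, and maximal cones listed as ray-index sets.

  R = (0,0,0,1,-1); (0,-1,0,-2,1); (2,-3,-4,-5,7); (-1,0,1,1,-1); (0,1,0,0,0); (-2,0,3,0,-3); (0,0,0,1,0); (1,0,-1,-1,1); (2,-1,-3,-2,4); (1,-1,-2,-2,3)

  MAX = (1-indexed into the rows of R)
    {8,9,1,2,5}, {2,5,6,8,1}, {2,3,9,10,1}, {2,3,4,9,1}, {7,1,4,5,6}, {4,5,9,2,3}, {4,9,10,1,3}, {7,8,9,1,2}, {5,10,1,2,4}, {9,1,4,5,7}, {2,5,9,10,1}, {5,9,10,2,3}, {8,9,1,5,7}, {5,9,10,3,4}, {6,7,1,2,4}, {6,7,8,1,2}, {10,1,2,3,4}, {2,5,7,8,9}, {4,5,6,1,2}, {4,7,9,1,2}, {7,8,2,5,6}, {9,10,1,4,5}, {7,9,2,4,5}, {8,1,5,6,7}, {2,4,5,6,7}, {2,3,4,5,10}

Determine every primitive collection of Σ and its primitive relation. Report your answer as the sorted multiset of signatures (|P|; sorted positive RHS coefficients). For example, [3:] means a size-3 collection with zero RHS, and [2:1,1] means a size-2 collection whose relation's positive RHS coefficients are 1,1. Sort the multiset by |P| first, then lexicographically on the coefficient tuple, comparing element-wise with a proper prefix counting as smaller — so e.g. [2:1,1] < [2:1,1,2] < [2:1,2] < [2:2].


Minimal non-faces — 12 found among 10 rays, 26 max cones:

  P = {4,8}:  v_{4} + v_{8} = 0  ⟹  sig = [2:]
  P = {6,9}:  v_{6} + v_{9} = v_{2}  ⟹  sig = [2:1]
  P = {7,10}:  v_{7} + v_{10} = v_{4} + v_{9}  ⟹  sig = [2:1,1]
  P = {3,8}:  v_{3} + v_{8} = v_{2} + v_{9} + v_{10}  ⟹  sig = [2:1,1,1]
  P = {8,10}:  v_{8} + v_{10} = v_{1} + v_{2} + v_{5} + v_{9}  ⟹  sig = [2:1,1,1,1]
  P = {6,10}:  v_{6} + v_{10} = v_{1} + 2·v_{2} + v_{4} + v_{5}  ⟹  sig = [2:1,1,1,2]
  P = {3,6}:  v_{3} + v_{6} = 2·v_{2} + v_{4} + v_{10}  ⟹  sig = [2:1,1,2]
  P = {3,7}:  v_{3} + v_{7} = v_{2} + 2·v_{4} + 2·v_{9}  ⟹  sig = [2:1,2,2]
  P = {1,3,5}:  v_{1} + v_{3} + v_{5} = 2·v_{10}  ⟹  sig = [3:2]
  P = {1,2,5,7}:  v_{1} + v_{2} + v_{5} + v_{7} = 0  ⟹  sig = [4:]
  P = {2,4,9,10}:  v_{2} + v_{4} + v_{9} + v_{10} = v_{3}  ⟹  sig = [4:1]
  P = {1,2,4,5,9}:  v_{1} + v_{2} + v_{4} + v_{5} + v_{9} = v_{10}  ⟹  sig = [5:1]

Signatures (|P|; sorted positive RHS coefficients), sorted:
{ [2:],  [2:1],  [2:1,1],  [2:1,1,1],  [2:1,1,1,1],  [2:1,1,1,2],  [2:1,1,2],  [2:1,2,2],  [3:2],  [4:],  [4:1],  [5:1] }


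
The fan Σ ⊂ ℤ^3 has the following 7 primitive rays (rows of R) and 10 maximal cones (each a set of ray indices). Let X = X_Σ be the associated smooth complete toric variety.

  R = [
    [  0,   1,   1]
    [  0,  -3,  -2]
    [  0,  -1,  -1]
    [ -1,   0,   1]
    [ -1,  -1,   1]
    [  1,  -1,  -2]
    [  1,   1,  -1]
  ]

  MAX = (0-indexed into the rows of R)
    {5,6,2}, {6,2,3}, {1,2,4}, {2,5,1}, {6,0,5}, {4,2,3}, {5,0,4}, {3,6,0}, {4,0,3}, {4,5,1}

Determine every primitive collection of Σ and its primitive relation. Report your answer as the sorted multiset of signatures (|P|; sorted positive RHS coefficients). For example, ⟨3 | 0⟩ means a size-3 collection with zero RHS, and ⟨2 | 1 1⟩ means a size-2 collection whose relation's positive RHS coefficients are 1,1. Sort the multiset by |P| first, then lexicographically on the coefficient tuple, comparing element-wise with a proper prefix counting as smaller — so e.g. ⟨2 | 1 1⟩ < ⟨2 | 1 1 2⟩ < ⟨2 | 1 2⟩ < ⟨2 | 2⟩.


The 7 primitive collections of Σ (r=7, n=3):

  • {0,2}:  v_{0} + v_{2} = 0 — sig = ⟨2 | 0⟩
  • {4,6}:  v_{4} + v_{6} = 0 — sig = ⟨2 | 0⟩
  • {3,5}:  v_{3} + v_{5} = v_{2} — sig = ⟨2 | 1⟩
  • {0,1}:  v_{0} + v_{1} = v_{4} + v_{5} — sig = ⟨2 | 1 1⟩
  • {1,6}:  v_{1} + v_{6} = v_{2} + v_{5} — sig = ⟨2 | 1 1⟩
  • {1,3}:  v_{1} + v_{3} = 2·v_{2} + v_{4} — sig = ⟨2 | 1 2⟩
  • {2,4,5}:  v_{2} + v_{4} + v_{5} = v_{1} — sig = ⟨3 | 1⟩

so the primitive-relation signature multiset is
{ ⟨2 | 0⟩ ×2,  ⟨2 | 1⟩,  ⟨2 | 1 1⟩ ×2,  ⟨2 | 1 2⟩,  ⟨3 | 1⟩ }


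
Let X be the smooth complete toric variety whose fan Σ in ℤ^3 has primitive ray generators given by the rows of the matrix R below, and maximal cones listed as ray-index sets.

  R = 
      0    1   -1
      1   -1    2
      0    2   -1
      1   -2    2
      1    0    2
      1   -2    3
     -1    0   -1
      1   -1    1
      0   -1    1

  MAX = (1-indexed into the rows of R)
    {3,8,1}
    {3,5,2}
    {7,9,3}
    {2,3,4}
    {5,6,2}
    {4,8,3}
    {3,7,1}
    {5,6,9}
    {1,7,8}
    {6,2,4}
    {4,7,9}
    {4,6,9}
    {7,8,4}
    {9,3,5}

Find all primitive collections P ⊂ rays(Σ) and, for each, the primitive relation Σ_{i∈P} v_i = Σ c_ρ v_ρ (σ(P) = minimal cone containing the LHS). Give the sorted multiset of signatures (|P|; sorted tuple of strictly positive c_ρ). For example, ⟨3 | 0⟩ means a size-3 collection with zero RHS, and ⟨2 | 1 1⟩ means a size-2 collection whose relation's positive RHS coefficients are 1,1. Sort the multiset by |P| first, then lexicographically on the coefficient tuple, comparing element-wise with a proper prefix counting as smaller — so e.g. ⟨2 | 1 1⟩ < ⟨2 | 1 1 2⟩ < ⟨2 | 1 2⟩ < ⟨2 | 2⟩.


|primitive collections| = 18. Relations:

  {1,9}:  v_{1} + v_{9} = 0 — sig = ⟨2 | 0⟩
  {1,4}:  v_{1} + v_{4} = v_{8} — sig = ⟨2 | 1⟩
  {1,6}:  v_{1} + v_{6} = v_{2} — sig = ⟨2 | 1⟩
  {2,7}:  v_{2} + v_{7} = v_{9} — sig = ⟨2 | 1⟩
  {2,9}:  v_{2} + v_{9} = v_{6} — sig = ⟨2 | 1⟩
  {3,6}:  v_{3} + v_{6} = v_{5} — sig = ⟨2 | 1⟩
  {8,9}:  v_{8} + v_{9} = v_{4} — sig = ⟨2 | 1⟩
  {1,2}:  v_{1} + v_{2} = v_{3} + v_{4} — sig = ⟨2 | 1 1⟩
  {1,5}:  v_{1} + v_{5} = v_{2} + v_{3} — sig = ⟨2 | 1 1⟩
  {6,8}:  v_{6} + v_{8} = v_{2} + v_{4} — sig = ⟨2 | 1 1⟩
  {5,8}:  v_{5} + v_{8} = v_{2} + v_{3} + v_{4} — sig = ⟨2 | 1 1 1⟩
  {2,8}:  v_{2} + v_{8} = v_{3} + 2·v_{4} — sig = ⟨2 | 1 2⟩
  {5,7}:  v_{5} + v_{7} = v_{3} + 2·v_{9} — sig = ⟨2 | 1 2⟩
  {4,5}:  v_{4} + v_{5} = 2·v_{2} — sig = ⟨2 | 2⟩
  {6,7}:  v_{6} + v_{7} = 2·v_{9} — sig = ⟨2 | 2⟩
  {3,4,7}:  v_{3} + v_{4} + v_{7} = 0 — sig = ⟨3 | 0⟩
  {3,4,9}:  v_{3} + v_{4} + v_{9} = v_{2} — sig = ⟨3 | 1⟩
  {3,7,8}:  v_{3} + v_{7} + v_{8} = v_{1} — sig = ⟨3 | 1⟩

so the primitive-relation signature multiset is
    ⟨2 | 0⟩
    ⟨2 | 1⟩
    ⟨2 | 1⟩
    ⟨2 | 1⟩
    ⟨2 | 1⟩
    ⟨2 | 1⟩
    ⟨2 | 1⟩
    ⟨2 | 1 1⟩
    ⟨2 | 1 1⟩
    ⟨2 | 1 1⟩
    ⟨2 | 1 1 1⟩
    ⟨2 | 1 2⟩
    ⟨2 | 1 2⟩
    ⟨2 | 2⟩
    ⟨2 | 2⟩
    ⟨3 | 0⟩
    ⟨3 | 1⟩
    ⟨3 | 1⟩


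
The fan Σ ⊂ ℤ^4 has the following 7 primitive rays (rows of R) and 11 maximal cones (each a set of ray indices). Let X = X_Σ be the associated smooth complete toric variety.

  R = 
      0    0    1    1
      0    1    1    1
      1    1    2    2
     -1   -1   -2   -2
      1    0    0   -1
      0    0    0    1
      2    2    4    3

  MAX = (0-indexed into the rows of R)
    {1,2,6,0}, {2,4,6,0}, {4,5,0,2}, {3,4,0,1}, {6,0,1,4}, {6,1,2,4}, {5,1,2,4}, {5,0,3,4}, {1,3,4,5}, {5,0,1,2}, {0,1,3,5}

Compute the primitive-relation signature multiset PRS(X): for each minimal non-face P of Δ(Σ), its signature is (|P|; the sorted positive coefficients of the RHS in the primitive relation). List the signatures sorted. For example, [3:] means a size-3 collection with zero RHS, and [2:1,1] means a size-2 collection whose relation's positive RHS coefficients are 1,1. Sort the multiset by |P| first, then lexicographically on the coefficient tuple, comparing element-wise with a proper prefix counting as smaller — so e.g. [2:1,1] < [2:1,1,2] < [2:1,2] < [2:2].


|primitive collections| = 5. Relations:

  P={2,3}:  v_{2} + v_{3} = 0 ; sig = [2:]
  P={3,6}:  v_{3} + v_{6} = v_{0} + v_{1} + v_{4} ; sig = [2:1,1,1]
  P={5,6}:  v_{5} + v_{6} = 2·v_{2} ; sig = [2:2]
  P={0,1,2,4}:  v_{0} + v_{1} + v_{2} + v_{4} = v_{6} ; sig = [4:1]
  P={0,1,4,5}:  v_{0} + v_{1} + v_{4} + v_{5} = v_{2} ; sig = [4:1]

Signatures (|P|; sorted positive RHS coefficients), sorted:
{ [2:],  [2:1,1,1],  [2:2],  [4:1] ×2 }


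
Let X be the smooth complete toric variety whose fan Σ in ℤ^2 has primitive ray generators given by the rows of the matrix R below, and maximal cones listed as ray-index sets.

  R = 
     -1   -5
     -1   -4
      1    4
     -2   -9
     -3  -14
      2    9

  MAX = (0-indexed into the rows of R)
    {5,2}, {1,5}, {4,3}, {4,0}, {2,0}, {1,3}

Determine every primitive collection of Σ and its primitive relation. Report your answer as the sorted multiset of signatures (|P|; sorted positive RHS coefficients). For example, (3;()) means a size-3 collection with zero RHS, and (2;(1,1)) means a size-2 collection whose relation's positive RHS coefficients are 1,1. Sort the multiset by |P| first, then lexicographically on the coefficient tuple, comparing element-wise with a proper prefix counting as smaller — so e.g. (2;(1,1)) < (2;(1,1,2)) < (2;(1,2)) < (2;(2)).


9 minimal non-faces of Δ(Σ) (on 6 rays):

  {1,2}:  v_{1} + v_{2} = 0 — sig = (2;())
  {3,5}:  v_{3} + v_{5} = 0 — sig = (2;())
  {0,1}:  v_{0} + v_{1} = v_{3} — sig = (2;(1))
  {0,3}:  v_{0} + v_{3} = v_{4} — sig = (2;(1))
  {0,5}:  v_{0} + v_{5} = v_{2} — sig = (2;(1))
  {2,3}:  v_{2} + v_{3} = v_{0} — sig = (2;(1))
  {4,5}:  v_{4} + v_{5} = v_{0} — sig = (2;(1))
  {1,4}:  v_{1} + v_{4} = 2·v_{3} — sig = (2;(2))
  {2,4}:  v_{2} + v_{4} = 2·v_{0} — sig = (2;(2))

so the primitive-relation signature multiset is
[(2;()), (2;()), (2;(1)), (2;(1)), (2;(1)), (2;(1)), (2;(1)), (2;(2)), (2;(2))]


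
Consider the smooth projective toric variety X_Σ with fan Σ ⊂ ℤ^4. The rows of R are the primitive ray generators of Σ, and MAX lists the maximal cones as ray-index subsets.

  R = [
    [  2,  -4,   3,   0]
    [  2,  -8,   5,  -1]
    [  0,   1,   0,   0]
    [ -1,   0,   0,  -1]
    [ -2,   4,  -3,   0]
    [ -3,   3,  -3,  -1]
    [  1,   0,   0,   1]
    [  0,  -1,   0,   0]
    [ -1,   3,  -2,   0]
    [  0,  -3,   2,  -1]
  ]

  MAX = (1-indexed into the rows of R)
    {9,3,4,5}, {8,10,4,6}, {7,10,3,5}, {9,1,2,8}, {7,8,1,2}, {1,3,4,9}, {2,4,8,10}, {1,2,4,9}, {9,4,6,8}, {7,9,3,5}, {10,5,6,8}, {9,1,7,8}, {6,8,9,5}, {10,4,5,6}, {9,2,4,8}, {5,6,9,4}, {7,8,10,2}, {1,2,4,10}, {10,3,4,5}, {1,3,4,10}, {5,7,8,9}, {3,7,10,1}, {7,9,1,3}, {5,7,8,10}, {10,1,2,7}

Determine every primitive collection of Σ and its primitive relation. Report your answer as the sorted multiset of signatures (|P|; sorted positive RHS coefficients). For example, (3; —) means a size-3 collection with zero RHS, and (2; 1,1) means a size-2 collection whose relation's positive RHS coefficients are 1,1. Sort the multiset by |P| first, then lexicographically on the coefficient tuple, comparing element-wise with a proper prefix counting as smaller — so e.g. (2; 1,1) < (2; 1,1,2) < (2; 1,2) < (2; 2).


Minimal non-faces — 14 found among 10 rays, 25 max cones:

  • {1,5}:  v_{1} + v_{5} = 0  ⟹  sig = (2; —)
  • {3,8}:  v_{3} + v_{8} = 0  ⟹  sig = (2; —)
  • {4,7}:  v_{4} + v_{7} = 0  ⟹  sig = (2; —)
  • {9,10}:  v_{9} + v_{10} = v_{4}  ⟹  sig = (2; 1)
  • {1,6}:  v_{1} + v_{6} = v_{4} + v_{8}  ⟹  sig = (2; 1,1)
  • {2,3}:  v_{2} + v_{3} = v_{1} + v_{10}  ⟹  sig = (2; 1,1)
  • {2,5}:  v_{2} + v_{5} = v_{8} + v_{10}  ⟹  sig = (2; 1,1)
  • {3,6}:  v_{3} + v_{6} = v_{4} + v_{5}  ⟹  sig = (2; 1,1)
  • {6,7}:  v_{6} + v_{7} = v_{5} + v_{8}  ⟹  sig = (2; 1,1)
  • {2,6}:  v_{2} + v_{6} = v_{4} + 2·v_{8} + v_{10}  ⟹  sig = (2; 1,1,2)
  • {1,8,10}:  v_{1} + v_{8} + v_{10} = v_{2}  ⟹  sig = (3; 1)
  • {4,5,8}:  v_{4} + v_{5} + v_{8} = v_{6}  ⟹  sig = (3; 1)
  • {1,4,8}:  v_{1} + v_{4} + v_{8} = v_{2} + v_{9}  ⟹  sig = (3; 1,1)
  • {2,7,9}:  v_{2} + v_{7} + v_{9} = v_{1} + v_{8}  ⟹  sig = (3; 1,1)

Signatures (|P|; sorted positive RHS coefficients), sorted:
    |P|=2: 10 collections, coeffs (), (), (), (1), (1,1), (1,1), (1,1), (1,1), (1,1), (1,1,2)
    |P|=3: 4 collections, coeffs (1), (1), (1,1), (1,1)


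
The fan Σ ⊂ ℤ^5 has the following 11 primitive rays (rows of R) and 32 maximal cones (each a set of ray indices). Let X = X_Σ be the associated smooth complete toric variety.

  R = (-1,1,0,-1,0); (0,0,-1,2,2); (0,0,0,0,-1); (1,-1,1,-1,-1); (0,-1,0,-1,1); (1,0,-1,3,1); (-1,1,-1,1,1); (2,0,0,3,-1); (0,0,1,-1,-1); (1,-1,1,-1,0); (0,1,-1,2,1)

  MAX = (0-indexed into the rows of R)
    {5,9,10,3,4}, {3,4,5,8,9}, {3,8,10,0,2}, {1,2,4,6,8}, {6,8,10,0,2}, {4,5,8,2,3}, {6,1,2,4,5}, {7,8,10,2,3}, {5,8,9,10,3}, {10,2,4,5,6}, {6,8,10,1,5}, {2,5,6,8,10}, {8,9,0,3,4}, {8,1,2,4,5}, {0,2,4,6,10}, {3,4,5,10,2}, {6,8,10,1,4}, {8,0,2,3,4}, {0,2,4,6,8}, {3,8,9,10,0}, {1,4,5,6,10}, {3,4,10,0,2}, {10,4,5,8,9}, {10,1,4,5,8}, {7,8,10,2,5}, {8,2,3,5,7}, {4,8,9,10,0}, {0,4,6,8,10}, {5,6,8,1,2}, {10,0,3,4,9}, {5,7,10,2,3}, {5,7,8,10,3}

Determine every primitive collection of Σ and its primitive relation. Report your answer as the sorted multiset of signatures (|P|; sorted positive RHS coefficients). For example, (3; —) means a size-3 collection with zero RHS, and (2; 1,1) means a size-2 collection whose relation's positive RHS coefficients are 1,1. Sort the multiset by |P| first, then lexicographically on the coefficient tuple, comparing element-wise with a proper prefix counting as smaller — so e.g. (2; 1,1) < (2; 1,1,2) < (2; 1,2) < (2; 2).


Minimal non-faces — 17 found among 11 rays, 32 max cones:

  • {3,6}:  v_{3} + v_{6} = 0  so sig = (2; —)
  • {0,5}:  v_{0} + v_{5} = v_{10}  so sig = (2; 1)
  • {2,9}:  v_{2} + v_{9} = v_{3}  so sig = (2; 1)
  • {4,7}:  v_{4} + v_{7} = v_{3} + v_{5}  so sig = (2; 1,1)
  • {1,3}:  v_{1} + v_{3} = v_{4} + v_{5} + v_{8}  so sig = (2; 1,1,1)
  • {6,9}:  v_{6} + v_{9} = v_{4} + v_{8} + v_{10}  so sig = (2; 1,1,1)
  • {0,1}:  v_{0} + v_{1} = v_{4} + v_{6} + v_{8} + v_{10}  so sig = (2; 1,1,1,1)
  • {6,7}:  v_{6} + v_{7} = v_{2} + v_{5} + v_{8} + v_{10}  so sig = (2; 1,1,1,1)
  • {0,7}:  v_{0} + v_{7} = v_{2} + v_{3} + v_{8} + 2·v_{10}  so sig = (2; 1,1,1,2)
  • {7,9}:  v_{7} + v_{9} = 2·v_{3} + v_{5} + v_{8} + v_{10}  so sig = (2; 1,1,1,2)
  • {1,9}:  v_{1} + v_{9} = 2·v_{4} + v_{5} + 2·v_{8} + v_{10}  so sig = (2; 1,1,2,2)
  • {1,7}:  v_{1} + v_{7} = 2·v_{5} + v_{8}  so sig = (2; 1,2)
  • {1,2,10}:  v_{1} + v_{2} + v_{10} = v_{5} + v_{6}  so sig = (3; 1,1)
  • {2,4,8,10}:  v_{2} + v_{4} + v_{8} + v_{10} = 0  so sig = (4; —)
  • {3,4,8,10}:  v_{3} + v_{4} + v_{8} + v_{10} = v_{9}  so sig = (4; 1)
  • {4,5,6,8}:  v_{4} + v_{5} + v_{6} + v_{8} = v_{1}  so sig = (4; 1)
  • {2,3,5,8,10}:  v_{2} + v_{3} + v_{5} + v_{8} + v_{10} = v_{7}  so sig = (5; 1)

Sorted signature multiset PRS(X):
    |P|=2: 12 collections, coeffs (), (1), (1), (1,1), (1,1,1), (1,1,1), (1,1,1,1), (1,1,1,1), (1,1,1,2), (1,1,1,2), (1,1,2,2), (1,2)
    |P|=3: 1 collection, coeffs (1,1)
    |P|=4: 3 collections, coeffs (), (1), (1)
    |P|=5: 1 collection, coeffs (1)


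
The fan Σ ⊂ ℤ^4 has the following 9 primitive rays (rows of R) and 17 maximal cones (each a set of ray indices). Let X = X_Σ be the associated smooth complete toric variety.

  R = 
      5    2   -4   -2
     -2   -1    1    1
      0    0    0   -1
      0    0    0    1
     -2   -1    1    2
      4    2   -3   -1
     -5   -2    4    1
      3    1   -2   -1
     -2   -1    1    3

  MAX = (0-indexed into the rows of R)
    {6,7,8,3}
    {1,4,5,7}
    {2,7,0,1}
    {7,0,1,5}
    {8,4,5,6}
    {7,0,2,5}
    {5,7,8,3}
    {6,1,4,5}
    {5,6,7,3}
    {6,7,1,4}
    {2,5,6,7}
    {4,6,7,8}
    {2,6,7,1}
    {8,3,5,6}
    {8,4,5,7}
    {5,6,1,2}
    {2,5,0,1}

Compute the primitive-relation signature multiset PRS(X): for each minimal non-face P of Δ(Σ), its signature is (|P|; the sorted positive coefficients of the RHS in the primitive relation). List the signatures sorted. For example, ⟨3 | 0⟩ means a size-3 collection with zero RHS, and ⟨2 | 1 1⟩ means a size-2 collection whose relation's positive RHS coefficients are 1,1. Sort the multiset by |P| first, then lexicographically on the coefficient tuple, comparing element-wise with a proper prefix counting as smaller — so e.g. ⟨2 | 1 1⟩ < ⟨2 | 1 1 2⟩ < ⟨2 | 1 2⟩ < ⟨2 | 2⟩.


14 minimal non-faces of Δ(Σ) (on 9 rays):

  • {2,3}:  v_{2} + v_{3} = 0 — sig = ⟨2 | 0⟩
  • {0,6}:  v_{0} + v_{6} = v_{2} — sig = ⟨2 | 1⟩
  • {1,3}:  v_{1} + v_{3} = v_{4} — sig = ⟨2 | 1⟩
  • {2,4}:  v_{2} + v_{4} = v_{1} — sig = ⟨2 | 1⟩
  • {2,8}:  v_{2} + v_{8} = v_{4} — sig = ⟨2 | 1⟩
  • {3,4}:  v_{3} + v_{4} = v_{8} — sig = ⟨2 | 1⟩
  • {0,3}:  v_{0} + v_{3} = v_{1} + v_{5} + v_{7} — sig = ⟨2 | 1 1 1⟩
  • {0,8}:  v_{0} + v_{8} = v_{1} + v_{4} + v_{5} + v_{7} — sig = ⟨2 | 1 1 1 1⟩
  • {0,4}:  v_{0} + v_{4} = 2·v_{1} + v_{5} + v_{7} — sig = ⟨2 | 1 1 2⟩
  • {1,8}:  v_{1} + v_{8} = 2·v_{4} — sig = ⟨2 | 2⟩
  • {1,5,6,7}:  v_{1} + v_{5} + v_{6} + v_{7} = 0 — sig = ⟨4 | 0⟩
  • {1,2,5,7}:  v_{1} + v_{2} + v_{5} + v_{7} = v_{0} — sig = ⟨4 | 1⟩
  • {4,5,6,7}:  v_{4} + v_{5} + v_{6} + v_{7} = v_{3} — sig = ⟨4 | 1⟩
  • {5,6,7,8}:  v_{5} + v_{6} + v_{7} + v_{8} = 2·v_{3} — sig = ⟨4 | 2⟩

Hence PRS(X_Σ) =
{ ⟨2 | 0⟩,  ⟨2 | 1⟩ ×5,  ⟨2 | 1 1 1⟩,  ⟨2 | 1 1 1 1⟩,  ⟨2 | 1 1 2⟩,  ⟨2 | 2⟩,  ⟨4 | 0⟩,  ⟨4 | 1⟩ ×2,  ⟨4 | 2⟩ }


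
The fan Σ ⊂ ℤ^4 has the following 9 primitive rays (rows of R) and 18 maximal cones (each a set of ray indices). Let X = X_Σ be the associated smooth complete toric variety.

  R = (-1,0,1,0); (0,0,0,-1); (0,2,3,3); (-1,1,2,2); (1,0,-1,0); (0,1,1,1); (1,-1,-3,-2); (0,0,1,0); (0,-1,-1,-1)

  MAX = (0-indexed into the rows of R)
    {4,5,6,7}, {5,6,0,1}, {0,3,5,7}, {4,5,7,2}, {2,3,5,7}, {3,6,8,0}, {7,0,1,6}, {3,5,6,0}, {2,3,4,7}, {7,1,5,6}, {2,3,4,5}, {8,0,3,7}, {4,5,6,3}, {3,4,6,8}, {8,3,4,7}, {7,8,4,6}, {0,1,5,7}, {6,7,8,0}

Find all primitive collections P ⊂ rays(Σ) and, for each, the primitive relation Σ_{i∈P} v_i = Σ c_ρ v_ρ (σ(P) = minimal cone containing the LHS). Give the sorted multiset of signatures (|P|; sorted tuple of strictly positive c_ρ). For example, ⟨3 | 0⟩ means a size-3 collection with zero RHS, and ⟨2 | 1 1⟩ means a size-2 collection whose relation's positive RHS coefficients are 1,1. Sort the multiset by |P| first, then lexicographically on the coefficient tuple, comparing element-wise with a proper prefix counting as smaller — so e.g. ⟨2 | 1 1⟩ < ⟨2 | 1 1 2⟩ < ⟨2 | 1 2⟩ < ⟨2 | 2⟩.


Minimal non-faces — 12 found among 9 rays, 18 max cones:

  {0,4}:  v_{0} + v_{4} = 0 — sig = ⟨2 | 0⟩
  {5,8}:  v_{5} + v_{8} = 0 — sig = ⟨2 | 0⟩
  {1,3}:  v_{1} + v_{3} = v_{0} + v_{5} — sig = ⟨2 | 1 1⟩
  {2,6}:  v_{2} + v_{6} = v_{4} + v_{5} — sig = ⟨2 | 1 1⟩
  {0,2}:  v_{0} + v_{2} = v_{3} + v_{5} + v_{7} — sig = ⟨2 | 1 1 1⟩
  {1,4}:  v_{1} + v_{4} = v_{5} + v_{6} + v_{7} — sig = ⟨2 | 1 1 1⟩
  {1,8}:  v_{1} + v_{8} = v_{0} + v_{6} + v_{7} — sig = ⟨2 | 1 1 1⟩
  {2,8}:  v_{2} + v_{8} = v_{3} + v_{4} + v_{7} — sig = ⟨2 | 1 1 1⟩
  {1,2}:  v_{1} + v_{2} = 2·v_{5} + v_{7} — sig = ⟨2 | 1 2⟩
  {3,6,7}:  v_{3} + v_{6} + v_{7} = 0 — sig = ⟨3 | 0⟩
  {0,5,6,7}:  v_{0} + v_{5} + v_{6} + v_{7} = v_{1} — sig = ⟨4 | 1⟩
  {3,4,5,7}:  v_{3} + v_{4} + v_{5} + v_{7} = v_{2} — sig = ⟨4 | 1⟩

Hence PRS(X_Σ) =
    ⟨2 | 0⟩
    ⟨2 | 0⟩
    ⟨2 | 1 1⟩
    ⟨2 | 1 1⟩
    ⟨2 | 1 1 1⟩
    ⟨2 | 1 1 1⟩
    ⟨2 | 1 1 1⟩
    ⟨2 | 1 1 1⟩
    ⟨2 | 1 2⟩
    ⟨3 | 0⟩
    ⟨4 | 1⟩
    ⟨4 | 1⟩


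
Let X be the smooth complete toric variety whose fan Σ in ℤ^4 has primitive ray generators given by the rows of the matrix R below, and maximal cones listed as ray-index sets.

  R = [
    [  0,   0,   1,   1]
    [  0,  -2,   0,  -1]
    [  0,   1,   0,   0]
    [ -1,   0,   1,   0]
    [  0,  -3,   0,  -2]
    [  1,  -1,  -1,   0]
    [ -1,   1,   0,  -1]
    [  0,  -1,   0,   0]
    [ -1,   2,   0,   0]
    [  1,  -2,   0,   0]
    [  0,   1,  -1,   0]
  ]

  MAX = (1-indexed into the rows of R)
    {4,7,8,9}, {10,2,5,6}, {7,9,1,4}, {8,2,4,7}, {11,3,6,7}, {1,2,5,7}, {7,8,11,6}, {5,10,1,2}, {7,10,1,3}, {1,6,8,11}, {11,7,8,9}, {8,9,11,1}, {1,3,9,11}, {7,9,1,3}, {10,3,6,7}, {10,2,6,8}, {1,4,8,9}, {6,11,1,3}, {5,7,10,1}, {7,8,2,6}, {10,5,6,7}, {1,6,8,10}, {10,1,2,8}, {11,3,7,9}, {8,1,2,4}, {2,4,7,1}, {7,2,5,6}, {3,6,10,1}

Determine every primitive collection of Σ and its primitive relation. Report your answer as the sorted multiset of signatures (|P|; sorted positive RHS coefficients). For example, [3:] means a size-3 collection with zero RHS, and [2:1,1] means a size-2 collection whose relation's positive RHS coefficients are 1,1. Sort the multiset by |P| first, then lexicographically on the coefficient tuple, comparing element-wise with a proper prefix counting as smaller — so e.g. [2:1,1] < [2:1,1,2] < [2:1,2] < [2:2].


23 minimal non-faces of Δ(Σ) (on 11 rays):

  • {3,8}:  v_{3} + v_{8} = 0  →  sig = [2:]
  • {9,10}:  v_{9} + v_{10} = 0  →  sig = [2:]
  • {4,6}:  v_{4} + v_{6} = v_{8}  →  sig = [2:1]
  • {6,9}:  v_{6} + v_{9} = v_{11}  →  sig = [2:1]
  • {10,11}:  v_{10} + v_{11} = v_{6}  →  sig = [2:1]
  • {2,3}:  v_{2} + v_{3} = v_{7} + v_{10}  →  sig = [2:1,1]
  • {2,9}:  v_{2} + v_{9} = v_{7} + v_{8}  →  sig = [2:1,1]
  • {3,4}:  v_{3} + v_{4} = v_{1} + v_{7}  →  sig = [2:1,1]
  • {4,10}:  v_{4} + v_{10} = v_{1} + v_{2}  →  sig = [2:1,1]
  • {4,11}:  v_{4} + v_{11} = v_{8} + v_{9}  →  sig = [2:1,1]
  • {5,9}:  v_{5} + v_{9} = v_{2} + v_{7}  →  sig = [2:1,1]
  • {2,11}:  v_{2} + v_{11} = v_{6} + v_{7} + v_{8}  →  sig = [2:1,1,1]
  • {5,11}:  v_{5} + v_{11} = v_{2} + v_{6} + v_{7}  →  sig = [2:1,1,1]
  • {4,5}:  v_{4} + v_{5} = v_{1} + 2·v_{2} + v_{7}  →  sig = [2:1,1,2]
  • {5,8}:  v_{5} + v_{8} = 2·v_{2}  →  sig = [2:2]
  • {3,5}:  v_{3} + v_{5} = 2·v_{7} + 2·v_{10}  →  sig = [2:2,2]
  • {1,6,7}:  v_{1} + v_{6} + v_{7} = 0  →  sig = [3:]
  • {1,7,8}:  v_{1} + v_{7} + v_{8} = v_{4}  →  sig = [3:1]
  • {1,7,11}:  v_{1} + v_{7} + v_{11} = v_{9}  →  sig = [3:1]
  • {2,7,10}:  v_{2} + v_{7} + v_{10} = v_{5}  →  sig = [3:1]
  • {7,8,10}:  v_{7} + v_{8} + v_{10} = v_{2}  →  sig = [3:1]
  • {1,2,6}:  v_{1} + v_{2} + v_{6} = v_{8} + v_{10}  →  sig = [3:1,1]
  • {1,5,6}:  v_{1} + v_{5} + v_{6} = v_{2} + v_{10}  →  sig = [3:1,1]

so the primitive-relation signature multiset is
    [2:]
    [2:]
    [2:1]
    [2:1]
    [2:1]
    [2:1,1]
    [2:1,1]
    [2:1,1]
    [2:1,1]
    [2:1,1]
    [2:1,1]
    [2:1,1,1]
    [2:1,1,1]
    [2:1,1,2]
    [2:2]
    [2:2,2]
    [3:]
    [3:1]
    [3:1]
    [3:1]
    [3:1]
    [3:1,1]
    [3:1,1]


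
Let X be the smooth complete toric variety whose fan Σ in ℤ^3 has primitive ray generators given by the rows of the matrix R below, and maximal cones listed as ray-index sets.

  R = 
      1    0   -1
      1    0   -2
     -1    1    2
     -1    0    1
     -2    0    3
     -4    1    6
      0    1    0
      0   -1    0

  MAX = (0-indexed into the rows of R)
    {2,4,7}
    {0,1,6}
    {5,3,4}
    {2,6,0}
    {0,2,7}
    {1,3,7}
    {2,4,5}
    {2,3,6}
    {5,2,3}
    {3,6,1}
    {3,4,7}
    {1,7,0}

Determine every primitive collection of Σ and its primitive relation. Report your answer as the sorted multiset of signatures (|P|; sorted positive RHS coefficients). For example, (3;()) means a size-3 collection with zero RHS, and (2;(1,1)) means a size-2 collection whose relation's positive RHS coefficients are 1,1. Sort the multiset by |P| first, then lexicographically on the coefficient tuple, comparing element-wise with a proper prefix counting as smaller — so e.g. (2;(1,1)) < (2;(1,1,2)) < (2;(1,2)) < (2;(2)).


12 collections generate NE(X_Σ); each relation:

  P={0,3}:  v_{0} + v_{3} = 0  ⇒ sig = (2;())
  P={6,7}:  v_{6} + v_{7} = 0  ⇒ sig = (2;())
  P={1,2}:  v_{1} + v_{2} = v_{6}  ⇒ sig = (2;(1))
  P={1,4}:  v_{1} + v_{4} = v_{3}  ⇒ sig = (2;(1))
  P={0,4}:  v_{0} + v_{4} = v_{2} + v_{7}  ⇒ sig = (2;(1,1))
  P={0,5}:  v_{0} + v_{5} = v_{2} + v_{4}  ⇒ sig = (2;(1,1))
  P={4,6}:  v_{4} + v_{6} = v_{2} + v_{3}  ⇒ sig = (2;(1,1))
  P={1,5}:  v_{1} + v_{5} = v_{2} + 2·v_{3}  ⇒ sig = (2;(1,2))
  P={5,7}:  v_{5} + v_{7} = 2·v_{4}  ⇒ sig = (2;(2))
  P={5,6}:  v_{5} + v_{6} = 2·v_{2} + 2·v_{3}  ⇒ sig = (2;(2,2))
  P={2,3,4}:  v_{2} + v_{3} + v_{4} = v_{5}  ⇒ sig = (3;(1))
  P={2,3,7}:  v_{2} + v_{3} + v_{7} = v_{4}  ⇒ sig = (3;(1))

Signatures (|P|; sorted positive RHS coefficients), sorted:
{ (2;()) ×2,  (2;(1)) ×2,  (2;(1,1)) ×3,  (2;(1,2)),  (2;(2)),  (2;(2,2)),  (3;(1)) ×2 }


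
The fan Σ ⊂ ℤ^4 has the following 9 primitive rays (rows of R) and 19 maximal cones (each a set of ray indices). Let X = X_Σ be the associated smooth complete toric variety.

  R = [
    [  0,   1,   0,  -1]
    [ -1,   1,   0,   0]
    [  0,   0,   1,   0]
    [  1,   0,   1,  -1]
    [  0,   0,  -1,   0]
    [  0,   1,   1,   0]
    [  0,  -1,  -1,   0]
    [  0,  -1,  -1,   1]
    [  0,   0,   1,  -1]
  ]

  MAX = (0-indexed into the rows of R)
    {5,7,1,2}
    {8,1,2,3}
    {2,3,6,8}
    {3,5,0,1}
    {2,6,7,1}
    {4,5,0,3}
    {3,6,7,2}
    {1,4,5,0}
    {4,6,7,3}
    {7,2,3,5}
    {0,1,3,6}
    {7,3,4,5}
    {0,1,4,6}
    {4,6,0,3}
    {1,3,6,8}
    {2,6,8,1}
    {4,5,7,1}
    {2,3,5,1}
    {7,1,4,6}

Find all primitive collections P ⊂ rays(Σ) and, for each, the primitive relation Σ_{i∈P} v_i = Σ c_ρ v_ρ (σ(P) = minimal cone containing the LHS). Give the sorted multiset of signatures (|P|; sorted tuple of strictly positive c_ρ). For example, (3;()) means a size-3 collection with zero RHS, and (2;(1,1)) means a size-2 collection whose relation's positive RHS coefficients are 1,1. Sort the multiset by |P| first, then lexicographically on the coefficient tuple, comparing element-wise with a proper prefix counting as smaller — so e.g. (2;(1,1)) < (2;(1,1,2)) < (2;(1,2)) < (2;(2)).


Δ(Σ) — 9 vertices, 11 min non-faces:

  {2,4}:  v_{2} + v_{4} = 0  ⟹  sig = (2;())
  {5,6}:  v_{5} + v_{6} = 0  ⟹  sig = (2;())
  {0,7}:  v_{0} + v_{7} = v_{4}  ⟹  sig = (2;(1))
  {0,2}:  v_{0} + v_{2} = v_{1} + v_{3}  ⟹  sig = (2;(1,1))
  {7,8}:  v_{7} + v_{8} = v_{2} + v_{6}  ⟹  sig = (2;(1,1))
  {4,8}:  v_{4} + v_{8} = v_{1} + v_{3} + v_{6}  ⟹  sig = (2;(1,1,1))
  {5,8}:  v_{5} + v_{8} = v_{1} + v_{2} + v_{3}  ⟹  sig = (2;(1,1,1))
  {0,8}:  v_{0} + v_{8} = 2·v_{1} + 2·v_{3} + v_{6}  ⟹  sig = (2;(1,2,2))
  {1,3,7}:  v_{1} + v_{3} + v_{7} = 0  ⟹  sig = (3;())
  {1,3,4}:  v_{1} + v_{3} + v_{4} = v_{0}  ⟹  sig = (3;(1))
  {1,2,3,6}:  v_{1} + v_{2} + v_{3} + v_{6} = v_{8}  ⟹  sig = (4;(1))

Hence PRS(X_Σ) =
[(2;()), (2;()), (2;(1)), (2;(1,1)), (2;(1,1)), (2;(1,1,1)), (2;(1,1,1)), (2;(1,2,2)), (3;()), (3;(1)), (4;(1))]


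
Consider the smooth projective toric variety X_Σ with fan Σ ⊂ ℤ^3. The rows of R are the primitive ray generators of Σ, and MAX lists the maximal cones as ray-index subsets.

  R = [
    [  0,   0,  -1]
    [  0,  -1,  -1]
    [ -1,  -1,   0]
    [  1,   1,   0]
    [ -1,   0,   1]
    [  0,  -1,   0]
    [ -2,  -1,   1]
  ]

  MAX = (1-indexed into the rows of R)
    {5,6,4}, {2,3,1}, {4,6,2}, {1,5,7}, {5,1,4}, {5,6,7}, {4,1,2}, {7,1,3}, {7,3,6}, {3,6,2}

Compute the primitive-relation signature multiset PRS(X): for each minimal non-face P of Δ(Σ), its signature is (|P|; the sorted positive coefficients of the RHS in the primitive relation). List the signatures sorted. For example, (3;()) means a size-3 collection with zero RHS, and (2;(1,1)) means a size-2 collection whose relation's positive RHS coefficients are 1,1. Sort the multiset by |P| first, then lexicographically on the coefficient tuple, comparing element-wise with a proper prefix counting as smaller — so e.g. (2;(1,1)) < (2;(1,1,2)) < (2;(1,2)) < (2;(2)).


6 minimal non-faces of Δ(Σ) (on 7 rays):

  • {3,4}:  v_{3} + v_{4} = 0 ; sig = (2;())
  • {1,6}:  v_{1} + v_{6} = v_{2} ; sig = (2;(1))
  • {2,5}:  v_{2} + v_{5} = v_{3} ; sig = (2;(1))
  • {3,5}:  v_{3} + v_{5} = v_{7} ; sig = (2;(1))
  • {4,7}:  v_{4} + v_{7} = v_{5} ; sig = (2;(1))
  • {2,7}:  v_{2} + v_{7} = 2·v_{3} ; sig = (2;(2))

so the primitive-relation signature multiset is
{ (2;()),  (2;(1)) ×4,  (2;(2)) }


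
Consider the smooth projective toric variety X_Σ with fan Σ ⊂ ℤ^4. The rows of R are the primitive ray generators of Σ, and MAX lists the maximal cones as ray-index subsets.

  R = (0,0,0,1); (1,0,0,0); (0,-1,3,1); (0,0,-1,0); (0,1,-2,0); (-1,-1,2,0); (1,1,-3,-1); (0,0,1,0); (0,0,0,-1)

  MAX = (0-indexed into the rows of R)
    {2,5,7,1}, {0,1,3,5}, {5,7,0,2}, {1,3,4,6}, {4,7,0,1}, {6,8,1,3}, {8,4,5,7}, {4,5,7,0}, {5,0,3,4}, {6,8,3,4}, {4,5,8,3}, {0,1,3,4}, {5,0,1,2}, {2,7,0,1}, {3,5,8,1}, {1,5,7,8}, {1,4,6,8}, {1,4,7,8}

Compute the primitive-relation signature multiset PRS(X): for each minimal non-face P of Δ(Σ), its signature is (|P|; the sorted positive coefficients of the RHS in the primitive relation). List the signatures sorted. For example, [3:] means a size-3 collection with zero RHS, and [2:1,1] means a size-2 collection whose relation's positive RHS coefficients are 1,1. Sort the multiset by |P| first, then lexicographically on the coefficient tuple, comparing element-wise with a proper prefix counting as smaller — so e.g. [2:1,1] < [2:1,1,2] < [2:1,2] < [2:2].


Minimal non-faces — 12 found among 9 rays, 18 max cones:

  P={0,8}:  v_{0} + v_{8} = 0 ; sig = [2:]
  P={3,7}:  v_{3} + v_{7} = 0 ; sig = [2:]
  P={2,6}:  v_{2} + v_{6} = v_{1} ; sig = [2:1]
  P={2,4}:  v_{2} + v_{4} = v_{0} + v_{7} ; sig = [2:1,1]
  P={5,6}:  v_{5} + v_{6} = v_{3} + v_{8} ; sig = [2:1,1]
  P={0,6}:  v_{0} + v_{6} = v_{1} + v_{3} + v_{4} ; sig = [2:1,1,1]
  P={2,3}:  v_{2} + v_{3} = v_{0} + v_{1} + v_{5} ; sig = [2:1,1,1]
  P={2,8}:  v_{2} + v_{8} = v_{1} + v_{5} + v_{7} ; sig = [2:1,1,1]
  P={6,7}:  v_{6} + v_{7} = v_{1} + v_{4} + v_{8} ; sig = [2:1,1,1]
  P={1,4,5}:  v_{1} + v_{4} + v_{5} = 0 ; sig = [3:]
  P={0,1,5,7}:  v_{0} + v_{1} + v_{5} + v_{7} = v_{2} ; sig = [4:1]
  P={1,3,4,8}:  v_{1} + v_{3} + v_{4} + v_{8} = v_{6} ; sig = [4:1]

so the primitive-relation signature multiset is
{ [2:] ×2,  [2:1],  [2:1,1] ×2,  [2:1,1,1] ×4,  [3:],  [4:1] ×2 }


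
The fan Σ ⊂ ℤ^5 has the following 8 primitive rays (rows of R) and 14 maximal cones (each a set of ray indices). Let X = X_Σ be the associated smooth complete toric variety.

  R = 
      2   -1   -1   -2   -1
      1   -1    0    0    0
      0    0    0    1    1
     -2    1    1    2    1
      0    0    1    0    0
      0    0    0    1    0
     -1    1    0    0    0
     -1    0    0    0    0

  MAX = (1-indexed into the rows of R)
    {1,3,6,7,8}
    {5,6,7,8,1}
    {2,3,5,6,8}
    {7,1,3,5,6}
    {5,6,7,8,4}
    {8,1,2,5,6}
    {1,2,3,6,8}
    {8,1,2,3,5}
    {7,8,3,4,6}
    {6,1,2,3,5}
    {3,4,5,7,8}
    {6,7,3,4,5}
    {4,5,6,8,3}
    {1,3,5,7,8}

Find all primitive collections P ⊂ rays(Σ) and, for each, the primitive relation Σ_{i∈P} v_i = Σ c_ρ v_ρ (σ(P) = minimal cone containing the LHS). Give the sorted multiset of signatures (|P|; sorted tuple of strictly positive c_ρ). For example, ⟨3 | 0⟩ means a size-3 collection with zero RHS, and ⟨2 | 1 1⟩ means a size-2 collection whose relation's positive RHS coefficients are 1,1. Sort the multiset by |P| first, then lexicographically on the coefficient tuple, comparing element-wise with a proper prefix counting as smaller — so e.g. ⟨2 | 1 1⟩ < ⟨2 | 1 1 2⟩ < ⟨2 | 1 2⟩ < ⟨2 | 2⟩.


Primitive collections (5):

  P={1,4}:  v_{1} + v_{4} = 0  ⟹  sig = ⟨2 | 0⟩
  P={2,7}:  v_{2} + v_{7} = 0  ⟹  sig = ⟨2 | 0⟩
  P={2,4}:  v_{2} + v_{4} = v_{3} + v_{5} + v_{6} + v_{8}  ⟹  sig = ⟨2 | 1 1 1 1⟩
  P={1,3,5,6,8}:  v_{1} + v_{3} + v_{5} + v_{6} + v_{8} = v_{2}  ⟹  sig = ⟨5 | 1⟩
  P={3,5,6,7,8}:  v_{3} + v_{5} + v_{6} + v_{7} + v_{8} = v_{4}  ⟹  sig = ⟨5 | 1⟩

Sorted signature multiset PRS(X):
    |P|=2: 3 collections, coeffs (), (), (1,1,1,1)
    |P|=5: 2 collections, coeffs (1), (1)


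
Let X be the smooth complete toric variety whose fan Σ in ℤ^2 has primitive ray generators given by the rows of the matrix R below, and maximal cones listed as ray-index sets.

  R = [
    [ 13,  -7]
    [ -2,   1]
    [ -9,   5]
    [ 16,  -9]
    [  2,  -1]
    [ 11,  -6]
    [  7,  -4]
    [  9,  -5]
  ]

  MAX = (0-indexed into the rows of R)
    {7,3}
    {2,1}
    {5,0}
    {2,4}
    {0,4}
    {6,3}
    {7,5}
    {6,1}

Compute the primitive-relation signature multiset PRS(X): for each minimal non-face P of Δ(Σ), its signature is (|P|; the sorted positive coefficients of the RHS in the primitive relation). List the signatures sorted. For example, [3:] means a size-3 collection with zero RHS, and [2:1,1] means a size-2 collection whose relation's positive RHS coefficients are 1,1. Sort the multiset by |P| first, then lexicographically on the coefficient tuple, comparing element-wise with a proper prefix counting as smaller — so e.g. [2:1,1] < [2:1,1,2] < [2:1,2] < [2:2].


|primitive collections| = 20. Relations:

  {1,4}:  v_{1} + v_{4} = 0  ⇒ sig = [2:]
  {2,7}:  v_{2} + v_{7} = 0  ⇒ sig = [2:]
  {0,1}:  v_{0} + v_{1} = v_{5}  ⇒ sig = [2:1]
  {1,5}:  v_{1} + v_{5} = v_{7}  ⇒ sig = [2:1]
  {1,7}:  v_{1} + v_{7} = v_{6}  ⇒ sig = [2:1]
  {2,3}:  v_{2} + v_{3} = v_{6}  ⇒ sig = [2:1]
  {2,5}:  v_{2} + v_{5} = v_{4}  ⇒ sig = [2:1]
  {2,6}:  v_{2} + v_{6} = v_{1}  ⇒ sig = [2:1]
  {4,5}:  v_{4} + v_{5} = v_{0}  ⇒ sig = [2:1]
  {4,6}:  v_{4} + v_{6} = v_{7}  ⇒ sig = [2:1]
  {4,7}:  v_{4} + v_{7} = v_{5}  ⇒ sig = [2:1]
  {6,7}:  v_{6} + v_{7} = v_{3}  ⇒ sig = [2:1]
  {0,6}:  v_{0} + v_{6} = v_{5} + v_{7}  ⇒ sig = [2:1,1]
  {0,3}:  v_{0} + v_{3} = v_{5} + 2·v_{7}  ⇒ sig = [2:1,2]
  {0,2}:  v_{0} + v_{2} = 2·v_{4}  ⇒ sig = [2:2]
  {0,7}:  v_{0} + v_{7} = 2·v_{5}  ⇒ sig = [2:2]
  {1,3}:  v_{1} + v_{3} = 2·v_{6}  ⇒ sig = [2:2]
  {3,4}:  v_{3} + v_{4} = 2·v_{7}  ⇒ sig = [2:2]
  {5,6}:  v_{5} + v_{6} = 2·v_{7}  ⇒ sig = [2:2]
  {3,5}:  v_{3} + v_{5} = 3·v_{7}  ⇒ sig = [2:3]

Signatures (|P|; sorted positive RHS coefficients), sorted:
[[2:], [2:], [2:1], [2:1], [2:1], [2:1], [2:1], [2:1], [2:1], [2:1], [2:1], [2:1], [2:1,1], [2:1,2], [2:2], [2:2], [2:2], [2:2], [2:2], [2:3]]


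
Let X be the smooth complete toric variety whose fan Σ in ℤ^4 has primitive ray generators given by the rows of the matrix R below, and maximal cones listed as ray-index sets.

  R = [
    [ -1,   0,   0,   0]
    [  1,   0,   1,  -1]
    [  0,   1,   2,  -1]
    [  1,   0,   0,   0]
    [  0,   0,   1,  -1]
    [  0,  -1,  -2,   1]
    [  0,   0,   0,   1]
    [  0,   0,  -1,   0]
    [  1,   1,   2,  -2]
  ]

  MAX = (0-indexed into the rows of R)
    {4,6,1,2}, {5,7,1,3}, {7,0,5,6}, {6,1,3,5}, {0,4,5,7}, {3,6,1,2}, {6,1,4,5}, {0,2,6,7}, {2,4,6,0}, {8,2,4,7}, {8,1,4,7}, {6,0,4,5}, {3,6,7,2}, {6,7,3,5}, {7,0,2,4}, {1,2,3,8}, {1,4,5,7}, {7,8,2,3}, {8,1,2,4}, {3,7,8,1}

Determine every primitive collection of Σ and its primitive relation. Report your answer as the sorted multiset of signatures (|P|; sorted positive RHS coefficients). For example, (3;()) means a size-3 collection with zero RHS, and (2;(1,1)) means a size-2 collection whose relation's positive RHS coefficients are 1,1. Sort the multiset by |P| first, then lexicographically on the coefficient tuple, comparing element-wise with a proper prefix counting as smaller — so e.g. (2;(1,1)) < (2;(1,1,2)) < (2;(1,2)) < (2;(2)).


Σ has 10 primitive collections:

  P={0,3}:  v_{0} + v_{3} = 0 ; sig = (2;())
  P={2,5}:  v_{2} + v_{5} = 0 ; sig = (2;())
  P={0,1}:  v_{0} + v_{1} = v_{4} ; sig = (2;(1))
  P={3,4}:  v_{3} + v_{4} = v_{1} ; sig = (2;(1))
  P={5,8}:  v_{5} + v_{8} = v_{1} + v_{7} ; sig = (2;(1,1))
  P={6,8}:  v_{6} + v_{8} = v_{2} + v_{3} ; sig = (2;(1,1))
  P={0,8}:  v_{0} + v_{8} = v_{2} + v_{4} + v_{7} ; sig = (2;(1,1,1))
  P={4,6,7}:  v_{4} + v_{6} + v_{7} = 0 ; sig = (3;())
  P={1,2,7}:  v_{1} + v_{2} + v_{7} = v_{8} ; sig = (3;(1))
  P={1,6,7}:  v_{1} + v_{6} + v_{7} = v_{3} ; sig = (3;(1))

Hence PRS(X_Σ) =
    |P|=2: 7 collections, coeffs (), (), (1), (1), (1,1), (1,1), (1,1,1)
    |P|=3: 3 collections, coeffs (), (1), (1)


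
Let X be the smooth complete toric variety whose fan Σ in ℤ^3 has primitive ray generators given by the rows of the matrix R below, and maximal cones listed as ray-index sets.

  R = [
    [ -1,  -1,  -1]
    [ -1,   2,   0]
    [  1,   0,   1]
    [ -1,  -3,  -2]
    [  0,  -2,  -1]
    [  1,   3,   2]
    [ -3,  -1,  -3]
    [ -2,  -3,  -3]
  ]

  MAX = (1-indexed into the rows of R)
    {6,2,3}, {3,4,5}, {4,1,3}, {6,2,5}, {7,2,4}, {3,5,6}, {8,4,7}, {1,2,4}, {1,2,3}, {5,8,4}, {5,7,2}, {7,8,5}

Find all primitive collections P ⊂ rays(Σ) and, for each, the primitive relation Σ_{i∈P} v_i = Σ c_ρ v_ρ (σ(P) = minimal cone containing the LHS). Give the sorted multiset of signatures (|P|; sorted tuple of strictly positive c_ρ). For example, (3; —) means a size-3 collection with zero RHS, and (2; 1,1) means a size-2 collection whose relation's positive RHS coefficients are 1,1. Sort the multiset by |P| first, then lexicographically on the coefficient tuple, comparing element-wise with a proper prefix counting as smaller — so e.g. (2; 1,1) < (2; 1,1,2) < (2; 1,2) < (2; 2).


Δ(Σ) — 8 vertices, 14 min non-faces:

  {4,6}:  v_{4} + v_{6} = 0  so sig = (2; —)
  {1,5}:  v_{1} + v_{5} = v_{4}  so sig = (2; 1)
  {2,8}:  v_{2} + v_{8} = v_{7}  so sig = (2; 1)
  {3,8}:  v_{3} + v_{8} = v_{4}  so sig = (2; 1)
  {1,6}:  v_{1} + v_{6} = v_{2} + v_{3}  so sig = (2; 1,1)
  {3,7}:  v_{3} + v_{7} = v_{2} + v_{4}  so sig = (2; 1,1)
  {6,8}:  v_{6} + v_{8} = v_{2} + v_{5}  so sig = (2; 1,1)
  {1,8}:  v_{1} + v_{8} = v_{2} + 2·v_{4}  so sig = (2; 1,2)
  {6,7}:  v_{6} + v_{7} = 2·v_{2} + v_{5}  so sig = (2; 1,2)
  {1,7}:  v_{1} + v_{7} = 2·v_{2} + 2·v_{4}  so sig = (2; 2,2)
  {2,3,5}:  v_{2} + v_{3} + v_{5} = 0  so sig = (3; —)
  {2,3,4}:  v_{2} + v_{3} + v_{4} = v_{1}  so sig = (3; 1)
  {2,4,5}:  v_{2} + v_{4} + v_{5} = v_{8}  so sig = (3; 1)
  {4,5,7}:  v_{4} + v_{5} + v_{7} = 2·v_{8}  so sig = (3; 2)

Sorted signature multiset PRS(X):
[(2; —), (2; 1), (2; 1), (2; 1), (2; 1,1), (2; 1,1), (2; 1,1), (2; 1,2), (2; 1,2), (2; 2,2), (3; —), (3; 1), (3; 1), (3; 2)]
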